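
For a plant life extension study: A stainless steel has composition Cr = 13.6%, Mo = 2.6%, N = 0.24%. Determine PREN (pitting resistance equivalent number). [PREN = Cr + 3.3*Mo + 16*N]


Apply the PREN formula: PREN = Cr + 3.3*Mo + 16*N
PREN = 13.6 + 3.3*2.6 + 16*0.24
PREN = 13.6 + 8.58 + 3.84 = 26.02

26.02


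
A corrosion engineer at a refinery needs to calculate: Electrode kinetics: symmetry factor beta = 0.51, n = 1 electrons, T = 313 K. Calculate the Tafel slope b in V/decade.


Apply the Tafel slope relation: b = 2.303*R*T/(beta*n*F)
Numerator: 2.303 * 8.314 * 313 = 5993.06
Denominator: 0.51 * 1 * 96485 = 49207.35
b = 5993.06 / 49207.35 = 0.1218 V/decade

0.1218 V/decade


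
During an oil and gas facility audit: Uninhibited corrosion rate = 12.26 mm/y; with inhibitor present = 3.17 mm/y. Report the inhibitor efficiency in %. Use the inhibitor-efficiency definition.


Apply the inhibitor-efficiency definition: IE = (CR_blank − CR_inh)/CR_blank × 100
IE = (12.26 − 3.17) / 12.26 × 100
IE = 9.09 / 12.26 × 100 = 74.1 %

74.1 %


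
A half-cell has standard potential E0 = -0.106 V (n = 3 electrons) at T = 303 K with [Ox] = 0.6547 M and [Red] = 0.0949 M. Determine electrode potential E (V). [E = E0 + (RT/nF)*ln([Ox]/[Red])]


Apply the Nernst equation: E = E0 + (RT/nF)*ln([Ox]/[Red])
Step 1: RT/nF = 8.314*303/(3*96485) = 0.00870305 V
Step 2: [Ox]/[Red] = 0.6547/0.0949 = 6.898841
Step 3: ln(6.898841) = 1.931353
Step 4: correction = 0.00870305 * 1.931353 = 0.017 V
E = -0.106 + 0.017 = -0.089 V

-0.089 V


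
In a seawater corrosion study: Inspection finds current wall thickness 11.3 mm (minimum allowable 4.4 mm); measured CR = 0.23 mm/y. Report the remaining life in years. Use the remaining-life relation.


Apply the remaining-life relation: RL = (t_current − t_min) / CR
RL = (11.3 − 4.4) / 0.23 = 6.9 / 0.23 = 30.0 years

30.0 years


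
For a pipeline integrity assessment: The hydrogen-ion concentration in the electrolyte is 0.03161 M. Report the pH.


pH = −log10[H+]
pH = −log10(0.03161) = 1.5

1.5


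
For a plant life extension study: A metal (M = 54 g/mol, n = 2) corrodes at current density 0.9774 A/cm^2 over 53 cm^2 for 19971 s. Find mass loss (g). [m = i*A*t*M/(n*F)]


Apply Faraday's law: m = i*A*t*M / (n*F)
Total charge passed Q = i*A*t = 0.9774*53*19971 = 1034541.7362 C
m = Q*M/(n*F) = 1034541.7362*54/(2*96485) = 289.5023 g

289.5023 g


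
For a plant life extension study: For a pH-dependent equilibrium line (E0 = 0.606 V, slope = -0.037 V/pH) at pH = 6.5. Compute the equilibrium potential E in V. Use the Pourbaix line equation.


Apply the Pourbaix line equation: E = E0 + slope*pH
E = 0.606 + (-0.037)*6.5 = 0.606 + (-0.2405) = 0.3655 V
Rounded to 3 decimal places: E = 0.366 V

0.366 V


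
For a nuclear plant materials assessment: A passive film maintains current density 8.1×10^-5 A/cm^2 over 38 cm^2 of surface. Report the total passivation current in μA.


I = i_pass * A, then convert A → μA (×10^6)
I = 8.1×10^-5 * 38 * 10^6 = 3078.0 μA

3078.0 μA


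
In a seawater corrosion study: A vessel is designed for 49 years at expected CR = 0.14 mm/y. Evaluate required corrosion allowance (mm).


Corrosion allowance = CR × design life
CA = 0.14 * 49 = 6.86 mm

6.86 mm


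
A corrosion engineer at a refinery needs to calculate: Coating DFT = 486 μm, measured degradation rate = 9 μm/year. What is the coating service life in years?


Service life = thickness / degradation rate
Life = 486 / 9 = 54.0 years

54.0 years


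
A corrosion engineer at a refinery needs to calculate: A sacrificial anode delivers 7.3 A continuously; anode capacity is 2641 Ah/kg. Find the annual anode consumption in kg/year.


Annual consumption = current * hours per year / capacity
Rate = 7.3 * 8760 / 2641 = 24.2 kg/year

24.2 kg/year


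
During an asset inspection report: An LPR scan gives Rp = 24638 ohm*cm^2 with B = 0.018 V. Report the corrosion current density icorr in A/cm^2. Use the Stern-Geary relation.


Apply the Stern-Geary relation: icorr = B / Rp
icorr = 0.018 / 24638 = 7.306×10^-7 A/cm^2

7.306×10^-7 A/cm^2


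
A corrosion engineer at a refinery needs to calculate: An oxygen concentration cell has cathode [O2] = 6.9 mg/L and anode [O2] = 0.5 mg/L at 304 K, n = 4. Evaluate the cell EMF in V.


Apply the Nernst concentration-cell relation: E = (RT/nF)*ln(C_cathode/C_anode)
RT/nF = 8.314*304/(4*96485) = 0.00654883 V
ln(6.9/0.5) = 2.62467
E = 0.00654883 * 2.62467 = 0.01719 V

0.01719 V


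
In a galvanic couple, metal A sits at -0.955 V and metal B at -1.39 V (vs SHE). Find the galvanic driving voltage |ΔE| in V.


Driving voltage is the absolute potential difference.
|ΔE| = |-0.955 − (-1.39)| = 0.435 V

0.435 V


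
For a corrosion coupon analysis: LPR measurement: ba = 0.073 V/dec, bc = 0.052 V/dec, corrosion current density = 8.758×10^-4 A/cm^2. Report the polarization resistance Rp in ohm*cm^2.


Apply the Stern-Geary equation: Rp = ba*bc / (2.303*icorr*(ba+bc))
ba*bc = 0.073*0.052 = 0.003796
ba+bc = 0.125; 2.303*icorr*(ba+bc) = 2.303*8.758×10^-4*0.125 = 2.5212092×10^-4
Rp = 0.003796 / 2.5212092×10^-4 = 15.06 ohm*cm^2

15.06 ohm*cm^2


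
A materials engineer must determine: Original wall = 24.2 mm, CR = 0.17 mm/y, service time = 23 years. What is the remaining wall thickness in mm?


Remaining wall = original − CR × time
t = 24.2 − 0.17*23 = 24.2 − 3.91 = 20.29 mm

20.29 mm


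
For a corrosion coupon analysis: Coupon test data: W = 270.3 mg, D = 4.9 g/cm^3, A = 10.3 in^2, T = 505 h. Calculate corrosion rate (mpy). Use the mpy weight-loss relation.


Apply the mpy weight-loss relation: CR = 534 * W / (D * A * T)
Numerator: 534 * 270.3 = 144340.2
Denominator: 4.9 * 10.3 * 505 = 25487.35
CR = 144340.2 / 25487.35 = 5.663 mpy

5.663 mpy


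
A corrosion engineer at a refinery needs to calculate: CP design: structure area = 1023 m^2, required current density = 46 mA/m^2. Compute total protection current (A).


I = area * current density, then convert mA → A (÷1000)
I = 1023 * 46 / 1000 = 47.06 A

47.06 A


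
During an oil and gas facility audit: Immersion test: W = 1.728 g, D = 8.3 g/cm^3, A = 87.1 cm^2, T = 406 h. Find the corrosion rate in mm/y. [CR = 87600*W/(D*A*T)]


Apply the mm/y weight-loss relation: CR = 87600 * W / (D * A * T)
Numerator: 87600 * 1.728 = 151372.8
Denominator: 8.3 * 87.1 * 406 = 293509.58
CR = 151372.8 / 293509.58 = 0.51573 mm/y

0.51573 mm/y


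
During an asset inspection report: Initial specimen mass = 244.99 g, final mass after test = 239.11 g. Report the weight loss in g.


Weight loss = initial − final
WL = 244.99 − 239.11 = 5.88 g

5.88 g


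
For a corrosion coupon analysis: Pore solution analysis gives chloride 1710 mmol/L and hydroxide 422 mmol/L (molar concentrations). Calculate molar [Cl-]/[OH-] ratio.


Threshold parameter = [Cl-] / [OH-] (molar basis; both in mmol/L, so units cancel)
Ratio = 1710 / 422 = 4.05

4.05


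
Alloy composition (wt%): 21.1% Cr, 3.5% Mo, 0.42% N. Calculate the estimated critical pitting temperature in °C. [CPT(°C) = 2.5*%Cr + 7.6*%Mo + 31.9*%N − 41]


Apply the ASTM G48 empirical CPT estimate: CPT(°C) = 2.5*%Cr + 7.6*%Mo + 31.9*%N − 41
2.5*21.1 = 52.75; 7.6*3.5 = 26.6; 31.9*0.42 = 13.398
CPT = 52.75 + 26.6 + 13.398 − 41 = 51.748 °C
Rounded to 0.1 °C: CPT ≈ 51.7 °C

51.7 °C


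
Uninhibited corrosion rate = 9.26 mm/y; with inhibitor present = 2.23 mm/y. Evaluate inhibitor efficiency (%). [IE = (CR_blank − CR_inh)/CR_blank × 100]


Apply the inhibitor-efficiency definition: IE = (CR_blank − CR_inh)/CR_blank × 100
IE = (9.26 − 2.23) / 9.26 × 100
IE = 7.03 / 9.26 × 100 = 75.9 %

75.9 %


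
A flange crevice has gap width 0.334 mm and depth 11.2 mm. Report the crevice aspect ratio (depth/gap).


Aspect ratio = depth / gap
Ratio = 11.2 / 0.334 = 33.5

33.5


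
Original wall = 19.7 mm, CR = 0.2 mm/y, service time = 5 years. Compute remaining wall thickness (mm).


Remaining wall = original − CR × time
t = 19.7 − 0.2*5 = 19.7 − 1.0 = 18.7 mm

18.7 mm


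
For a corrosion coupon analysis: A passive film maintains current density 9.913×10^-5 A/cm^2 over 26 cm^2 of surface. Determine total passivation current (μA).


I = i_pass * A, then convert A → μA (×10^6)
I = 9.913×10^-5 * 26 * 10^6 = 2577.38 μA

2577.38 μA


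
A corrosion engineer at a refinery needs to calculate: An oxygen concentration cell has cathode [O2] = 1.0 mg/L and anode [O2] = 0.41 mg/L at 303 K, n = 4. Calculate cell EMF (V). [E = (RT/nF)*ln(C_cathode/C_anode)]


Apply the Nernst concentration-cell relation: E = (RT/nF)*ln(C_cathode/C_anode)
RT/nF = 8.314*303/(4*96485) = 0.00652729 V
ln(1.0/0.41) = 0.8916
E = 0.00652729 * 0.8916 = 0.00582 V

0.00582 V


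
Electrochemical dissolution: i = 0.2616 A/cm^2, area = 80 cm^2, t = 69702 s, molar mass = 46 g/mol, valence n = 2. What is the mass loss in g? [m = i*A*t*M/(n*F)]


Apply Faraday's law: m = i*A*t*M / (n*F)
Total charge passed Q = i*A*t = 0.2616*80*69702 = 1458723.456 C
m = Q*M/(n*F) = 1458723.456*46/(2*96485) = 347.7291 g

347.7291 g


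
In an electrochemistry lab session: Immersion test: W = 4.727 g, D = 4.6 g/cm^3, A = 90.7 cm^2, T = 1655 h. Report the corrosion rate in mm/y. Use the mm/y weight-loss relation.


Apply the mm/y weight-loss relation: CR = 87600 * W / (D * A * T)
Numerator: 87600 * 4.727 = 414085.2
Denominator: 4.6 * 90.7 * 1655 = 690499.1
CR = 414085.2 / 690499.1 = 0.59969 mm/y

0.59969 mm/y


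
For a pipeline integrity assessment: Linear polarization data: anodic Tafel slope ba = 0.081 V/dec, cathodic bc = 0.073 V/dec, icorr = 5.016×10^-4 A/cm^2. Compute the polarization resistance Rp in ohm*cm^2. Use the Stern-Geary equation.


Apply the Stern-Geary equation: Rp = ba*bc / (2.303*icorr*(ba+bc))
ba*bc = 0.081*0.073 = 0.005913
ba+bc = 0.154; 2.303*icorr*(ba+bc) = 2.303*5.016×10^-4*0.154 = 1.7789846×10^-4
Rp = 0.005913 / 1.7789846×10^-4 = 33.24 ohm*cm^2

33.24 ohm*cm^2


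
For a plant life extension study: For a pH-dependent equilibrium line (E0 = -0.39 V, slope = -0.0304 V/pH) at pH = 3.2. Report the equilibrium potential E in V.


Apply the Pourbaix line equation: E = E0 + slope*pH
E = -0.39 + (-0.0304)*3.2 = -0.39 + (-0.09728) = -0.48728 V
Rounded to 3 decimal places: E = -0.487 V

-0.487 V


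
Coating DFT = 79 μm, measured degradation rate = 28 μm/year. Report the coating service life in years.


Service life = thickness / degradation rate
Life = 79 / 28 = 2.8 years

2.8 years


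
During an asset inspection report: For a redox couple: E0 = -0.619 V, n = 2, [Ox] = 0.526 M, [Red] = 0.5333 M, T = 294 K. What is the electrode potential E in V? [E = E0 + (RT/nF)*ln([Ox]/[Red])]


Apply the Nernst equation: E = E0 + (RT/nF)*ln([Ox]/[Red])
Step 1: RT/nF = 8.314*294/(2*96485) = 0.01266682 V
Step 2: [Ox]/[Red] = 0.526/0.5333 = 0.986312
Step 3: ln(0.986312) = -0.013783
Step 4: correction = 0.01266682 * -0.013783 = -0.0002 V
E = -0.619 + -0.0002 = -0.6192 V

-0.6192 V


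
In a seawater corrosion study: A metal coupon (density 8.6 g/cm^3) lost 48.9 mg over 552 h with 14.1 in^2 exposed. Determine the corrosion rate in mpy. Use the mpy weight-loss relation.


Apply the mpy weight-loss relation: CR = 534 * W / (D * A * T)
Numerator: 534 * 48.9 = 26112.6
Denominator: 8.6 * 14.1 * 552 = 66935.52
CR = 26112.6 / 66935.52 = 0.3901 mpy

0.3901 mpy


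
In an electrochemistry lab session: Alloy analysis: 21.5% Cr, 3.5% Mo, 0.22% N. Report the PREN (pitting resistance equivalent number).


Apply the PREN formula: PREN = Cr + 3.3*Mo + 16*N
PREN = 21.5 + 3.3*3.5 + 16*0.22
PREN = 21.5 + 11.55 + 3.52 = 36.57

36.57


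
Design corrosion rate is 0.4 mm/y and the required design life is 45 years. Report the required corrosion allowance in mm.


Corrosion allowance = CR × design life
CA = 0.4 * 45 = 18.0 mm

18.0 mm


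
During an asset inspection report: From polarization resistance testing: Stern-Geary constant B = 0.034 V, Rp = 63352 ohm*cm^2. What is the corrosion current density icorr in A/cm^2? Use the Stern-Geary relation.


Apply the Stern-Geary relation: icorr = B / Rp
icorr = 0.034 / 63352 = 5.367×10^-7 A/cm^2

5.367×10^-7 A/cm^2


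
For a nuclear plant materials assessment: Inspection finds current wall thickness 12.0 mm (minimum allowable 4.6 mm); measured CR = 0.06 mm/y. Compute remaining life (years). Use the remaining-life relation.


Apply the remaining-life relation: RL = (t_current − t_min) / CR
RL = (12.0 − 4.6) / 0.06 = 7.4 / 0.06 = 123.3 years

123.3 years


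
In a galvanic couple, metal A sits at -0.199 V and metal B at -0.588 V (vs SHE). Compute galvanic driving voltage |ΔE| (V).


Driving voltage is the absolute potential difference.
|ΔE| = |-0.199 − (-0.588)| = 0.389 V

0.389 V


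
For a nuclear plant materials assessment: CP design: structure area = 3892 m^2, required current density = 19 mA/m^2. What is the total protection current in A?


I = area * current density, then convert mA → A (÷1000)
I = 3892 * 19 / 1000 = 73.95 A

73.95 A


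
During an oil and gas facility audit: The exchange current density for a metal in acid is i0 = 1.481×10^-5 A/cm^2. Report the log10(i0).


i0 = 1.481×10^-5 A/cm^2
log10(i0) = -4.829

-4.829


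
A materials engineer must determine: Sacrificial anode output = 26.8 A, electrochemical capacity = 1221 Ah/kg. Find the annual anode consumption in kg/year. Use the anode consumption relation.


Annual consumption = current * hours per year / capacity
Rate = 26.8 * 8760 / 1221 = 192.3 kg/year

192.3 kg/year


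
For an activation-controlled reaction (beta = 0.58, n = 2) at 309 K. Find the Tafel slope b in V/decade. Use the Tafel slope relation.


Apply the Tafel slope relation: b = 2.303*R*T/(beta*n*F)
Numerator: 2.303 * 8.314 * 309 = 5916.47
Denominator: 0.58 * 2 * 96485 = 111922.6
b = 5916.47 / 111922.6 = 0.0529 V/decade

0.0529 V/decade


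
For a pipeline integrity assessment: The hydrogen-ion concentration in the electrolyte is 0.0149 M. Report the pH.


pH = −log10[H+]
pH = −log10(0.0149) = 1.83

1.83


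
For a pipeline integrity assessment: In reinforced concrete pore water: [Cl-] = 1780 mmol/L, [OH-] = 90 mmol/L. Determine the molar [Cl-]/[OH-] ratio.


Threshold parameter = [Cl-] / [OH-] (molar basis; both in mmol/L, so units cancel)
Ratio = 1780 / 90 = 19.78

19.78


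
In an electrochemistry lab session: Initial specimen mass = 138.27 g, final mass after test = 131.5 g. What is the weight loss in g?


Weight loss = initial − final
WL = 138.27 − 131.5 = 6.77 g

6.77 g


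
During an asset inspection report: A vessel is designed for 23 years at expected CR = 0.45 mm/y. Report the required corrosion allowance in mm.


Corrosion allowance = CR × design life
CA = 0.45 * 23 = 10.35 mm

10.35 mm


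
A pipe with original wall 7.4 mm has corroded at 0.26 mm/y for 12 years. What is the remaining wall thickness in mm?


Remaining wall = original − CR × time
t = 7.4 − 0.26*12 = 7.4 − 3.12 = 4.28 mm

4.28 mm


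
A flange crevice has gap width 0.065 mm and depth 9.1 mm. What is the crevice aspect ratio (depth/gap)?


Aspect ratio = depth / gap
Ratio = 9.1 / 0.065 = 140.0

140.0


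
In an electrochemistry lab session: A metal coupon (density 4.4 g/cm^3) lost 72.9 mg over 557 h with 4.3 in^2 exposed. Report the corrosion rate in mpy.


Apply the mpy weight-loss relation: CR = 534 * W / (D * A * T)
Numerator: 534 * 72.9 = 38928.6
Denominator: 4.4 * 4.3 * 557 = 10538.44
CR = 38928.6 / 10538.44 = 3.69396 mpy

3.69396 mpy


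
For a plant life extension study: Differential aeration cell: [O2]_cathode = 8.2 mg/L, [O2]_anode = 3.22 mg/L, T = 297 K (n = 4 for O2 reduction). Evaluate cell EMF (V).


Apply the Nernst concentration-cell relation: E = (RT/nF)*ln(C_cathode/C_anode)
RT/nF = 8.314*297/(4*96485) = 0.00639804 V
ln(8.2/3.22) = 0.93475
E = 0.00639804 * 0.93475 = 0.00598 V

0.00598 V


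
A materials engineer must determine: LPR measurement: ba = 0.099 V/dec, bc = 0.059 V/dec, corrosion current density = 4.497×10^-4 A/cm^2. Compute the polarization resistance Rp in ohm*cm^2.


Apply the Stern-Geary equation: Rp = ba*bc / (2.303*icorr*(ba+bc))
ba*bc = 0.099*0.059 = 0.005841
ba+bc = 0.158; 2.303*icorr*(ba+bc) = 2.303*4.497×10^-4*0.158 = 1.6363414×10^-4
Rp = 0.005841 / 1.6363414×10^-4 = 35.7 ohm*cm^2

35.7 ohm*cm^2


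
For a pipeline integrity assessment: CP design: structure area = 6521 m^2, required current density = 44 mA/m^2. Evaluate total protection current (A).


I = area * current density, then convert mA → A (÷1000)
I = 6521 * 44 / 1000 = 286.92 A

286.92 A


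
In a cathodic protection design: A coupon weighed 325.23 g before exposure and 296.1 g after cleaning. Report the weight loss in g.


Weight loss = initial − final
WL = 325.23 − 296.1 = 29.13 g

29.13 g


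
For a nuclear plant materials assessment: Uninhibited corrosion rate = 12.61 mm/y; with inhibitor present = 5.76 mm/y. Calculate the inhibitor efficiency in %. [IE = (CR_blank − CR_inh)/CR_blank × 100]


Apply the inhibitor-efficiency definition: IE = (CR_blank − CR_inh)/CR_blank × 100
IE = (12.61 − 5.76) / 12.61 × 100
IE = 6.85 / 12.61 × 100 = 54.3 %

54.3 %


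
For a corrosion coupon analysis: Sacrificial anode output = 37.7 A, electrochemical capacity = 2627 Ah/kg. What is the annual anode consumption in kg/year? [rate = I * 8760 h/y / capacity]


Annual consumption = current * hours per year / capacity
Rate = 37.7 * 8760 / 2627 = 125.7 kg/year

125.7 kg/year


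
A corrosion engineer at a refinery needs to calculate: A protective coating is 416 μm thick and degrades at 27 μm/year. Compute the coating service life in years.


Service life = thickness / degradation rate
Life = 416 / 27 = 15.4 years

15.4 years


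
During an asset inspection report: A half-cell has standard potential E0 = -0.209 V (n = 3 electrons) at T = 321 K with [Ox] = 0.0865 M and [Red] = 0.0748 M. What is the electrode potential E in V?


Apply the Nernst equation: E = E0 + (RT/nF)*ln([Ox]/[Red])
Step 1: RT/nF = 8.314*321/(3*96485) = 0.00922007 V
Step 2: [Ox]/[Red] = 0.0865/0.0748 = 1.156417
Step 3: ln(1.156417) = 0.145326
Step 4: correction = 0.00922007 * 0.145326 = 0.001 V
E = -0.209 + 0.001 = -0.208 V

-0.208 V


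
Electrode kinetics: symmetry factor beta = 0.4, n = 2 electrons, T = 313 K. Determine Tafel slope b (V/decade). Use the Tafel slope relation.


Apply the Tafel slope relation: b = 2.303*R*T/(beta*n*F)
Numerator: 2.303 * 8.314 * 313 = 5993.06
Denominator: 0.4 * 2 * 96485 = 77188.0
b = 5993.06 / 77188.0 = 0.078 V/decade

0.078 V/decade


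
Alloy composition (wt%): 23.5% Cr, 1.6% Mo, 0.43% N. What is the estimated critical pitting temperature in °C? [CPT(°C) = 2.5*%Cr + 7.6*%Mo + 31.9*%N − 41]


Apply the ASTM G48 empirical CPT estimate: CPT(°C) = 2.5*%Cr + 7.6*%Mo + 31.9*%N − 41
2.5*23.5 = 58.75; 7.6*1.6 = 12.16; 31.9*0.43 = 13.717
CPT = 58.75 + 12.16 + 13.717 − 41 = 43.627 °C
Rounded to 0.1 °C: CPT ≈ 43.6 °C

43.6 °C


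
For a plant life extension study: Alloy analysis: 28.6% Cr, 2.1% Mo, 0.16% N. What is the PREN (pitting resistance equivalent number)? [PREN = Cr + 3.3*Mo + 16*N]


Apply the PREN formula: PREN = Cr + 3.3*Mo + 16*N
PREN = 28.6 + 3.3*2.1 + 16*0.16
PREN = 28.6 + 6.93 + 2.56 = 38.09

38.09


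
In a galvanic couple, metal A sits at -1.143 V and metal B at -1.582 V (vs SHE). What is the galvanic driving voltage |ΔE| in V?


Driving voltage is the absolute potential difference.
|ΔE| = |-1.143 − (-1.582)| = 0.439 V

0.439 V


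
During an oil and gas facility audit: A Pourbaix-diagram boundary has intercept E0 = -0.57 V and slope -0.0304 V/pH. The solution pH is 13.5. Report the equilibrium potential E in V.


Apply the Pourbaix line equation: E = E0 + slope*pH
E = -0.57 + (-0.0304)*13.5 = -0.57 + (-0.4104) = -0.9804 V
Rounded to 4 decimal places: E = -0.9804 V

-0.9804 V


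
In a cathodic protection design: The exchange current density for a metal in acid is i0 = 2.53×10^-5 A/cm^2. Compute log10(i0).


i0 = 2.53×10^-5 A/cm^2
log10(i0) = -4.597

-4.597


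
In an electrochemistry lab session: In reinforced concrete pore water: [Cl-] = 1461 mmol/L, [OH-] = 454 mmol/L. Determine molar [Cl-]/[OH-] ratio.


Threshold parameter = [Cl-] / [OH-] (molar basis; both in mmol/L, so units cancel)
Ratio = 1461 / 454 = 3.22

3.22


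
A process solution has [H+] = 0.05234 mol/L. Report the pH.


pH = −log10[H+]
pH = −log10(0.05234) = 1.28

1.28


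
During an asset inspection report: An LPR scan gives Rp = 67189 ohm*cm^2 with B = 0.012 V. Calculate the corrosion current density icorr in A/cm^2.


Apply the Stern-Geary relation: icorr = B / Rp
icorr = 0.012 / 67189 = 1.786×10^-7 A/cm^2

1.786×10^-7 A/cm^2


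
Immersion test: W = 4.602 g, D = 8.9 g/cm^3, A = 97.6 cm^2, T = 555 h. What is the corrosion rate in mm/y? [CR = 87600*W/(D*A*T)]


Apply the mm/y weight-loss relation: CR = 87600 * W / (D * A * T)
Numerator: 87600 * 4.602 = 403135.2
Denominator: 8.9 * 97.6 * 555 = 482095.2
CR = 403135.2 / 482095.2 = 0.8362 mm/y

0.8362 mm/y


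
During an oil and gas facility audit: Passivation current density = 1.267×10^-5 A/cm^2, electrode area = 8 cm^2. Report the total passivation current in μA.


I = i_pass * A, then convert A → μA (×10^6)
I = 1.267×10^-5 * 8 * 10^6 = 101.36 μA

101.36 μA


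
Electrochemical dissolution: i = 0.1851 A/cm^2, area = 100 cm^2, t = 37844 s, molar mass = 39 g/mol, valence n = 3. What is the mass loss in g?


Apply Faraday's law: m = i*A*t*M / (n*F)
Total charge passed Q = i*A*t = 0.1851*100*37844 = 700492.44 C
m = Q*M/(n*F) = 700492.44*39/(3*96485) = 94.3815 g

94.3815 g


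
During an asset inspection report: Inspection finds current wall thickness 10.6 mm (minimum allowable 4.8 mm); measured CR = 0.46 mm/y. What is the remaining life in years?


Apply the remaining-life relation: RL = (t_current − t_min) / CR
RL = (10.6 − 4.8) / 0.46 = 5.8 / 0.46 = 12.6 years

12.6 years


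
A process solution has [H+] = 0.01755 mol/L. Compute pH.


pH = −log10[H+]
pH = −log10(0.01755) = 1.76

1.76


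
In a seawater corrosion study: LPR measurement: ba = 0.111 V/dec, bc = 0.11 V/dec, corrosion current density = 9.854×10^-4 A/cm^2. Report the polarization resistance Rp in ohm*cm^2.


Apply the Stern-Geary equation: Rp = ba*bc / (2.303*icorr*(ba+bc))
ba*bc = 0.111*0.11 = 0.01221
ba+bc = 0.221; 2.303*icorr*(ba+bc) = 2.303*9.854×10^-4*0.221 = 5.0153214×10^-4
Rp = 0.01221 / 5.0153214×10^-4 = 24.3 ohm*cm^2

24.3 ohm*cm^2


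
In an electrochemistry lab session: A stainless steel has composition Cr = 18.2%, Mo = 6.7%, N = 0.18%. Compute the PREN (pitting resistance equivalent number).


Apply the PREN formula: PREN = Cr + 3.3*Mo + 16*N
PREN = 18.2 + 3.3*6.7 + 16*0.18
PREN = 18.2 + 22.11 + 2.88 = 43.19

43.19


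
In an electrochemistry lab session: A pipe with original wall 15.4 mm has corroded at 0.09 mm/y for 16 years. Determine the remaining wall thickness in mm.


Remaining wall = original − CR × time
t = 15.4 − 0.09*16 = 15.4 − 1.44 = 13.96 mm

13.96 mm


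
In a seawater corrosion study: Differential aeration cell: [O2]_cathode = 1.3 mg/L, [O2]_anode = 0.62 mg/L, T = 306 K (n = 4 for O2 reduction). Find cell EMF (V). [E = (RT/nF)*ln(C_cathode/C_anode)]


Apply the Nernst concentration-cell relation: E = (RT/nF)*ln(C_cathode/C_anode)
RT/nF = 8.314*306/(4*96485) = 0.00659192 V
ln(1.3/0.62) = 0.7404
E = 0.00659192 * 0.7404 = 0.00488 V

0.00488 V


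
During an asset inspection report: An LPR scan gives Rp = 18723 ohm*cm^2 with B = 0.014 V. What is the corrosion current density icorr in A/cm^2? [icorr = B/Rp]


Apply the Stern-Geary relation: icorr = B / Rp
icorr = 0.014 / 18723 = 7.477×10^-7 A/cm^2

7.477×10^-7 A/cm^2


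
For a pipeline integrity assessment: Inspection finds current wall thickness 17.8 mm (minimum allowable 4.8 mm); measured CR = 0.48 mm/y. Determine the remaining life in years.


Apply the remaining-life relation: RL = (t_current − t_min) / CR
RL = (17.8 − 4.8) / 0.48 = 13.0 / 0.48 = 27.1 years

27.1 years


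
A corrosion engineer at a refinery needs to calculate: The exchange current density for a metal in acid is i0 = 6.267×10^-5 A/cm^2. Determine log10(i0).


i0 = 6.267×10^-5 A/cm^2
log10(i0) = -4.203

-4.203


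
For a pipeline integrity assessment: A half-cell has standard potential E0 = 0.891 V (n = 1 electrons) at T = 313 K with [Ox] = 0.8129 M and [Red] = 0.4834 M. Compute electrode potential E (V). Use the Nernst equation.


Apply the Nernst equation: E = E0 + (RT/nF)*ln([Ox]/[Red])
Step 1: RT/nF = 8.314*313/(1*96485) = 0.02697085 V
Step 2: [Ox]/[Red] = 0.8129/0.4834 = 1.68163
Step 3: ln(1.68163) = 0.519764
Step 4: correction = 0.02697085 * 0.519764 = 0.014 V
E = 0.891 + 0.014 = 0.905 V

0.905 V


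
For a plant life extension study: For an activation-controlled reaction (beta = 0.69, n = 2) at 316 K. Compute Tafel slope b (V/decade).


Apply the Tafel slope relation: b = 2.303*R*T/(beta*n*F)
Numerator: 2.303 * 8.314 * 316 = 6050.5
Denominator: 0.69 * 2 * 96485 = 133149.3
b = 6050.5 / 133149.3 = 0.045 V/decade

0.045 V/decade


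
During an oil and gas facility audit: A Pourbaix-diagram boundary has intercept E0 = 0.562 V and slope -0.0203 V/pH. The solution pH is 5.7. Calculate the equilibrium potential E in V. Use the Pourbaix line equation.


Apply the Pourbaix line equation: E = E0 + slope*pH
E = 0.562 + (-0.0203)*5.7 = 0.562 + (-0.11571) = 0.44629 V
Rounded to 3 decimal places: E = 0.446 V

0.446 V


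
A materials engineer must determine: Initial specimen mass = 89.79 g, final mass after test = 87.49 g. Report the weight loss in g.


Weight loss = initial − final
WL = 89.79 − 87.49 = 2.3 g

2.3 g


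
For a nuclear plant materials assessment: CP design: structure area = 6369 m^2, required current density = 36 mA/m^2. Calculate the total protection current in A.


I = area * current density, then convert mA → A (÷1000)
I = 6369 * 36 / 1000 = 229.28 A

229.28 A


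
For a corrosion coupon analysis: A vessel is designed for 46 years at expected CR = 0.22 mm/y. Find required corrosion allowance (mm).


Corrosion allowance = CR × design life
CA = 0.22 * 46 = 10.12 mm

10.12 mm


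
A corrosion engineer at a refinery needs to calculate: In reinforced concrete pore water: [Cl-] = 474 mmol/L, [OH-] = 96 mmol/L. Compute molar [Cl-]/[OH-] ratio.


Threshold parameter = [Cl-] / [OH-] (molar basis; both in mmol/L, so units cancel)
Ratio = 474 / 96 = 4.94

4.94


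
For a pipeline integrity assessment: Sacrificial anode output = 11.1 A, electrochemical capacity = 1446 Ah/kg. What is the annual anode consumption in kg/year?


Annual consumption = current * hours per year / capacity
Rate = 11.1 * 8760 / 1446 = 67.2 kg/year

67.2 kg/year


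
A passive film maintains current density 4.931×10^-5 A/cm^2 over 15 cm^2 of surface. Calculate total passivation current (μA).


I = i_pass * A, then convert A → μA (×10^6)
I = 4.931×10^-5 * 15 * 10^6 = 739.65 μA

739.65 μA


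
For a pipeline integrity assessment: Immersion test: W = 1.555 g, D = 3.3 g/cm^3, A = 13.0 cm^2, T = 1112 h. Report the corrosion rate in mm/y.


Apply the mm/y weight-loss relation: CR = 87600 * W / (D * A * T)
Numerator: 87600 * 1.555 = 136218.0
Denominator: 3.3 * 13.0 * 1112 = 47704.8
CR = 136218.0 / 47704.8 = 2.855436 mm/y

2.855436 mm/y


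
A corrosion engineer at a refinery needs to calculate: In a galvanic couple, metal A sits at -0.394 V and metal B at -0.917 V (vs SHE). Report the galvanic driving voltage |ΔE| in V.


Driving voltage is the absolute potential difference.
|ΔE| = |-0.394 − (-0.917)| = 0.523 V

0.523 V


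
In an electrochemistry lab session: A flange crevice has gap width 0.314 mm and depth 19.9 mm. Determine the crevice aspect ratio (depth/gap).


Aspect ratio = depth / gap
Ratio = 19.9 / 0.314 = 63.4

63.4


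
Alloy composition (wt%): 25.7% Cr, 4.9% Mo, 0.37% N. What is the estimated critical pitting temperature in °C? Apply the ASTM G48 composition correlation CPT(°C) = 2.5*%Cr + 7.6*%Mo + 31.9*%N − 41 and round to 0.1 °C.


Apply the ASTM G48 empirical CPT estimate: CPT(°C) = 2.5*%Cr + 7.6*%Mo + 31.9*%N − 41
2.5*25.7 = 64.25; 7.6*4.9 = 37.24; 31.9*0.37 = 11.803
CPT = 64.25 + 37.24 + 11.803 − 41 = 72.293 °C
Rounded to 0.1 °C: CPT ≈ 72.3 °C

72.3 °C


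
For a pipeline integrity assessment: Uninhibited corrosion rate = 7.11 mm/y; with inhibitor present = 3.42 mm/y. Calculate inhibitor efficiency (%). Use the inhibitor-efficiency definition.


Apply the inhibitor-efficiency definition: IE = (CR_blank − CR_inh)/CR_blank × 100
IE = (7.11 − 3.42) / 7.11 × 100
IE = 3.69 / 7.11 × 100 = 51.9 %

51.9 %


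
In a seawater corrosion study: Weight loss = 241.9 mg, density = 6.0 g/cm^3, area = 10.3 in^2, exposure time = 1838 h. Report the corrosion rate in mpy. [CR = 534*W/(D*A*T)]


Apply the mpy weight-loss relation: CR = 534 * W / (D * A * T)
Numerator: 534 * 241.9 = 129174.6
Denominator: 6.0 * 10.3 * 1838 = 113588.4
CR = 129174.6 / 113588.4 = 1.13722 mpy

1.13722 mpy


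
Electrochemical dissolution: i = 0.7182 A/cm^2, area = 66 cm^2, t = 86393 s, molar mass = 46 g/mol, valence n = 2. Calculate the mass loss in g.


Apply Faraday's law: m = i*A*t*M / (n*F)
Total charge passed Q = i*A*t = 0.7182*66*86393 = 4095131.8716 C
m = Q*M/(n*F) = 4095131.8716*46/(2*96485) = 976.1935 g

976.1935 g


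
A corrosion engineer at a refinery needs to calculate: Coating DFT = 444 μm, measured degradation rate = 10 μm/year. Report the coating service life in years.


Service life = thickness / degradation rate
Life = 444 / 10 = 44.4 years

44.4 years


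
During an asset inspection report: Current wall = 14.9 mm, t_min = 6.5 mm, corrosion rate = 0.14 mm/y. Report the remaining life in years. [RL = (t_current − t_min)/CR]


Apply the remaining-life relation: RL = (t_current − t_min) / CR
RL = (14.9 − 6.5) / 0.14 = 8.4 / 0.14 = 60.0 years

60.0 years


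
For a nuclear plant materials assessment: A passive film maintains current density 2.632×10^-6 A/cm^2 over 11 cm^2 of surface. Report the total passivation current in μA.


I = i_pass * A, then convert A → μA (×10^6)
I = 2.632×10^-6 * 11 * 10^6 = 28.95 μA

28.95 μA


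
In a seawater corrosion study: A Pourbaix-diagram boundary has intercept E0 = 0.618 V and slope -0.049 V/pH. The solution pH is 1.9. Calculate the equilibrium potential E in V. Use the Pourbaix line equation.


Apply the Pourbaix line equation: E = E0 + slope*pH
E = 0.618 + (-0.049)*1.9 = 0.618 + (-0.0931) = 0.5249 V
Rounded to 4 decimal places: E = 0.5249 V

0.5249 V


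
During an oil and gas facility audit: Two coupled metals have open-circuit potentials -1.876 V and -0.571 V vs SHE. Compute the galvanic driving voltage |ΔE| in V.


Driving voltage is the absolute potential difference.
|ΔE| = |-1.876 − (-0.571)| = 1.305 V

1.305 V


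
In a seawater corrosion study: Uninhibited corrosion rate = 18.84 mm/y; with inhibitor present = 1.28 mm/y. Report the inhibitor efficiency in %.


Apply the inhibitor-efficiency definition: IE = (CR_blank − CR_inh)/CR_blank × 100
IE = (18.84 − 1.28) / 18.84 × 100
IE = 17.56 / 18.84 × 100 = 93.2 %

93.2 %


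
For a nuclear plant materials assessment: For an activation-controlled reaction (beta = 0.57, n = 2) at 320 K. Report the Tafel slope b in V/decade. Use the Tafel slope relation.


Apply the Tafel slope relation: b = 2.303*R*T/(beta*n*F)
Numerator: 2.303 * 8.314 * 320 = 6127.09
Denominator: 0.57 * 2 * 96485 = 109992.9
b = 6127.09 / 109992.9 = 0.0557 V/decade

0.0557 V/decade


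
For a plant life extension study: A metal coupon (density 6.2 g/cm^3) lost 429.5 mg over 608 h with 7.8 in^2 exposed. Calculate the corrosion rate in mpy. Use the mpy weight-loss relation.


Apply the mpy weight-loss relation: CR = 534 * W / (D * A * T)
Numerator: 534 * 429.5 = 229353.0
Denominator: 6.2 * 7.8 * 608 = 29402.88
CR = 229353.0 / 29402.88 = 7.80036 mpy

7.80036 mpy


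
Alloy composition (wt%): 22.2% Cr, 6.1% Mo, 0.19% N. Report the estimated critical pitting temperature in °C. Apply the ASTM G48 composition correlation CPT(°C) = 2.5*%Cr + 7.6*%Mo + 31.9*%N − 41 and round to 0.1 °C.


Apply the ASTM G48 empirical CPT estimate: CPT(°C) = 2.5*%Cr + 7.6*%Mo + 31.9*%N − 41
2.5*22.2 = 55.5; 7.6*6.1 = 46.36; 31.9*0.19 = 6.061
CPT = 55.5 + 46.36 + 6.061 − 41 = 66.921 °C
Rounded to 0.1 °C: CPT ≈ 66.9 °C

66.9 °C


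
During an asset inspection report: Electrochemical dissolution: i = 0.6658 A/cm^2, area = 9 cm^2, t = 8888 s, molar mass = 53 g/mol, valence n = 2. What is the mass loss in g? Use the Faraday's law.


Apply Faraday's law: m = i*A*t*M / (n*F)
Total charge passed Q = i*A*t = 0.6658*9*8888 = 53258.6736 C
m = Q*M/(n*F) = 53258.6736*53/(2*96485) = 14.62771 g

14.62771 g


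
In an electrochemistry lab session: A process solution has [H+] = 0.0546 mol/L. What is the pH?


pH = −log10[H+]
pH = −log10(0.0546) = 1.26

1.26


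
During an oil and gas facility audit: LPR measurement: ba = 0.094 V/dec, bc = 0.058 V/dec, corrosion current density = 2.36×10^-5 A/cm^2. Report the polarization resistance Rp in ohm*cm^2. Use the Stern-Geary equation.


Apply the Stern-Geary equation: Rp = ba*bc / (2.303*icorr*(ba+bc))
ba*bc = 0.094*0.058 = 0.005452
ba+bc = 0.152; 2.303*icorr*(ba+bc) = 2.303*2.36×10^-5*0.152 = 8.2613216×10^-6
Rp = 0.005452 / 8.2613216×10^-6 = 659.94 ohm*cm^2

659.94 ohm*cm^2


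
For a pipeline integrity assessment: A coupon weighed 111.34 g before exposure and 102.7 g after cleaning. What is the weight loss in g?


Weight loss = initial − final
WL = 111.34 − 102.7 = 8.64 g

8.64 g


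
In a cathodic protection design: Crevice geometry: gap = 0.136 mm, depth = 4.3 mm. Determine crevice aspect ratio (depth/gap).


Aspect ratio = depth / gap
Ratio = 4.3 / 0.136 = 31.6

31.6


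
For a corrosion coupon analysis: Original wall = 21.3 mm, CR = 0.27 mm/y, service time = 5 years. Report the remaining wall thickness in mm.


Remaining wall = original − CR × time
t = 21.3 − 0.27*5 = 21.3 − 1.35 = 19.95 mm

19.95 mm


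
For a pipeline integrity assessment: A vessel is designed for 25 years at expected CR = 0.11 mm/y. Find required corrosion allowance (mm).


Corrosion allowance = CR × design life
CA = 0.11 * 25 = 2.75 mm

2.75 mm


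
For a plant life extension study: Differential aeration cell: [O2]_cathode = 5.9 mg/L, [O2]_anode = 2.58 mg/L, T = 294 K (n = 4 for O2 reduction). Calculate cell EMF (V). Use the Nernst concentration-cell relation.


Apply the Nernst concentration-cell relation: E = (RT/nF)*ln(C_cathode/C_anode)
RT/nF = 8.314*294/(4*96485) = 0.00633341 V
ln(5.9/2.58) = 0.82716
E = 0.00633341 * 0.82716 = 0.00524 V

0.00524 V


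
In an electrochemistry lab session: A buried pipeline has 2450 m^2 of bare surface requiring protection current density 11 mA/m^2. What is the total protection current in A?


I = area * current density, then convert mA → A (÷1000)
I = 2450 * 11 / 1000 = 26.95 A

26.95 A


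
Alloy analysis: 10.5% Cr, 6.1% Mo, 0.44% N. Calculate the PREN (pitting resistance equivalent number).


Apply the PREN formula: PREN = Cr + 3.3*Mo + 16*N
PREN = 10.5 + 3.3*6.1 + 16*0.44
PREN = 10.5 + 20.13 + 7.04 = 37.67

37.67


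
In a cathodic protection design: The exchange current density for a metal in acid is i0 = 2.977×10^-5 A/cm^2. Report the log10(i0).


i0 = 2.977×10^-5 A/cm^2
log10(i0) = -4.526

-4.526


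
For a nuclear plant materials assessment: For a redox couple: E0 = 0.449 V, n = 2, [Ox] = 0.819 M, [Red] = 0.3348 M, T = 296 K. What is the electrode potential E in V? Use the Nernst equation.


Apply the Nernst equation: E = E0 + (RT/nF)*ln([Ox]/[Red])
Step 1: RT/nF = 8.314*296/(2*96485) = 0.01275299 V
Step 2: [Ox]/[Red] = 0.819/0.3348 = 2.446237
Step 3: ln(2.446237) = 0.894551
Step 4: correction = 0.01275299 * 0.894551 = 0.0114 V
E = 0.449 + 0.0114 = 0.4604 V

0.4604 V


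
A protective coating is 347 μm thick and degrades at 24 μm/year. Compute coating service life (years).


Service life = thickness / degradation rate
Life = 347 / 24 = 14.5 years

14.5 years


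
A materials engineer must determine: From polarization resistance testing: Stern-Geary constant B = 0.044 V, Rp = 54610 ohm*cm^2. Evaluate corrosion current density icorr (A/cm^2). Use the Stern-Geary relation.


Apply the Stern-Geary relation: icorr = B / Rp
icorr = 0.044 / 54610 = 8.057×10^-7 A/cm^2

8.057×10^-7 A/cm^2


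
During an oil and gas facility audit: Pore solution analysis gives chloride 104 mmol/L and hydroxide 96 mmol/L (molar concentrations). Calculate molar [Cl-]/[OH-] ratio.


Threshold parameter = [Cl-] / [OH-] (molar basis; both in mmol/L, so units cancel)
Ratio = 104 / 96 = 1.08

1.08


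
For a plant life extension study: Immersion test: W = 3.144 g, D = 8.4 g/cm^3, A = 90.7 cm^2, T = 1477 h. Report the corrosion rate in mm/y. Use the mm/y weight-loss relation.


Apply the mm/y weight-loss relation: CR = 87600 * W / (D * A * T)
Numerator: 87600 * 3.144 = 275414.4
Denominator: 8.4 * 90.7 * 1477 = 1125296.76
CR = 275414.4 / 1125296.76 = 0.2447 mm/y

0.2447 mm/y


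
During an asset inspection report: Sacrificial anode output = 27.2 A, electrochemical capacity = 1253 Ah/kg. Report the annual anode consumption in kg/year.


Annual consumption = current * hours per year / capacity
Rate = 27.2 * 8760 / 1253 = 190.2 kg/year

190.2 kg/year


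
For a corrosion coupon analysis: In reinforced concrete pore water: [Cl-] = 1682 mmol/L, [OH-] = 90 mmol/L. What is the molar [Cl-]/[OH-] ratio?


Threshold parameter = [Cl-] / [OH-] (molar basis; both in mmol/L, so units cancel)
Ratio = 1682 / 90 = 18.69

18.69


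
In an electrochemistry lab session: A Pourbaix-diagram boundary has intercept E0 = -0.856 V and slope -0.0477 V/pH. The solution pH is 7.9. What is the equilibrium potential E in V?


Apply the Pourbaix line equation: E = E0 + slope*pH
E = -0.856 + (-0.0477)*7.9 = -0.856 + (-0.37683) = -1.23283 V
Rounded to 3 decimal places: E = -1.233 V

-1.233 V


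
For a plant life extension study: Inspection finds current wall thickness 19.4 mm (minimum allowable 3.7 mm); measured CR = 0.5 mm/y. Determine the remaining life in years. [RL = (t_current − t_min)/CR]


Apply the remaining-life relation: RL = (t_current − t_min) / CR
RL = (19.4 − 3.7) / 0.5 = 15.7 / 0.5 = 31.4 years

31.4 years


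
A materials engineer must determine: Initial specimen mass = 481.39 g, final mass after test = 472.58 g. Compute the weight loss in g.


Weight loss = initial − final
WL = 481.39 − 472.58 = 8.81 g

8.81 g


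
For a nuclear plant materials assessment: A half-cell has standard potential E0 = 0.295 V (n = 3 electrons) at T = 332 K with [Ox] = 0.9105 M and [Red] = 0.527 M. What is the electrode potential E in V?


Apply the Nernst equation: E = E0 + (RT/nF)*ln([Ox]/[Red])
Step 1: RT/nF = 8.314*332/(3*96485) = 0.00953602 V
Step 2: [Ox]/[Red] = 0.9105/0.527 = 1.727704
Step 3: ln(1.727704) = 0.546793
Step 4: correction = 0.00953602 * 0.546793 = 0.0052 V
E = 0.295 + 0.0052 = 0.3002 V

0.3002 V


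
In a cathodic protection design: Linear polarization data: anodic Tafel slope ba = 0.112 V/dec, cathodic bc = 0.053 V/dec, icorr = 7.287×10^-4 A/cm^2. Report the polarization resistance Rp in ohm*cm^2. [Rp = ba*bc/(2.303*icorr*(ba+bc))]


Apply the Stern-Geary equation: Rp = ba*bc / (2.303*icorr*(ba+bc))
ba*bc = 0.112*0.053 = 0.005936
ba+bc = 0.165; 2.303*icorr*(ba+bc) = 2.303*7.287×10^-4*0.165 = 2.7690236×10^-4
Rp = 0.005936 / 2.7690236×10^-4 = 21.4 ohm*cm^2

21.4 ohm*cm^2
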